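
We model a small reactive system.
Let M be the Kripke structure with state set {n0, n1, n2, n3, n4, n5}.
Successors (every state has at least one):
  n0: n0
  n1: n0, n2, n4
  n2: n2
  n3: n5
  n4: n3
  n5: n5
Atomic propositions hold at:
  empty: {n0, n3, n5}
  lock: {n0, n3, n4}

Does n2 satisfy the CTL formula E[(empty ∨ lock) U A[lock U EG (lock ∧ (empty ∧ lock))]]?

No

Sat(empty ∨ lock) = {n0, n3, n4, n5}
Sat(empty ∧ lock) = {n0, n3}
Sat(lock ∧ (empty ∧ lock)) = {n0, n3}
EG (lock ∧ (empty ∧ lock)): greatest fixpoint, start Z0 = {n0, n3}, keep only states in Sat with some successor in Z. Z1 = {n0}; fixed.
Sat(EG (lock ∧ (empty ∧ lock))) = {n0}
A[lock U EG (lock ∧ (empty ∧ lock))]: least fixpoint, start Z0 = Sat(EG (lock ∧ (empty ∧ lock))) = {n0}, add states in Sat(lock) with every successor in Z. Already a fixed point.
Sat(A[lock U EG (lock ∧ (empty ∧ lock))]) = {n0}
E[(empty ∨ lock) U A[lock U EG (lock ∧ (empty ∧ lock))]]: least fixpoint, start Z0 = Sat(A[lock U EG (lock ∧ (empty ∧ lock))]) = {n0}, add states in Sat(empty ∨ lock) with some successor in Z. Already a fixed point.
Sat(E[(empty ∨ lock) U A[lock U EG (lock ∧ (empty ∧ lock))]]) = {n0}
n2 ∉ Sat(E[(empty ∨ lock) U A[lock U EG (lock ∧ (empty ∧ lock))]]) = {n0}, so the formula does not hold at n2.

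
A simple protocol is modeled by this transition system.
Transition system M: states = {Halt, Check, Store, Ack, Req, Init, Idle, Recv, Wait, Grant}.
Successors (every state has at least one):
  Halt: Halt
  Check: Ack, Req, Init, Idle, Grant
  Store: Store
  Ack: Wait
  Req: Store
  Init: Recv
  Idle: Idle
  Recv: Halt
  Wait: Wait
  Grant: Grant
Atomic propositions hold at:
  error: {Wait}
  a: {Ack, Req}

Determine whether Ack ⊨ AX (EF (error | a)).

Sat(error | a) = {Ack, Req, Wait}
EF (error | a): least fixpoint, start Z0 = {Ack, Req, Wait}, add states with some successor in Z. Z1 = {Check, Ack, Req, Wait}; fixed.
Sat(EF (error | a)) = {Check, Ack, Req, Wait}
Sat(AX (EF (error | a))) = {s : every successor in {Check, Ack, Req, Wait}} = {Ack, Wait}
Ack ∈ Sat(AX (EF (error | a))) = {Ack, Wait}, so the formula holds at Ack.

Yes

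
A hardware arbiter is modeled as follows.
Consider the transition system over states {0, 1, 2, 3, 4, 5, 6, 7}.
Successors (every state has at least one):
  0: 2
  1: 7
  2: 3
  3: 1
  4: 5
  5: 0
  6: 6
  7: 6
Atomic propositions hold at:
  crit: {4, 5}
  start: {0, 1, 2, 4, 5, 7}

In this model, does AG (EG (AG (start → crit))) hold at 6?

Sat(start → crit) = {3, 4, 5, 6}
AG (start → crit): greatest fixpoint, start Z0 = {3, 4, 5, 6}, keep only states in Sat with every successor in Z. Z1 = {4, 6}; Z2 = {6}; fixed.
Sat(AG (start → crit)) = {6}
EG (AG (start → crit)): greatest fixpoint, start Z0 = {6}, keep only states in Sat with some successor in Z. Already a fixed point.
Sat(EG (AG (start → crit))) = {6}
AG (EG (AG (start → crit))): greatest fixpoint, start Z0 = {6}, keep only states in Sat with every successor in Z. Already a fixed point.
Sat(AG (EG (AG (start → crit)))) = {6}
6 ∈ Sat(AG (EG (AG (start → crit)))) = {6}, so the formula holds at 6.

Yes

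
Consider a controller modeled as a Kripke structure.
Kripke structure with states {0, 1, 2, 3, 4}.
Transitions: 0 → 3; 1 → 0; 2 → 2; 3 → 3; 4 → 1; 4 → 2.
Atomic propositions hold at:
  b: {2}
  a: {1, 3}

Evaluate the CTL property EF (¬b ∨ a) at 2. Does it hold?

Sat(¬b) = {0, 1, 3, 4}
Sat(¬b ∨ a) = {0, 1, 3, 4}
EF (¬b ∨ a): least fixpoint, start Z0 = {0, 1, 3, 4}, add states with some successor in Z. Already a fixed point.
Sat(EF (¬b ∨ a)) = {0, 1, 3, 4}
2 ∉ Sat(EF (¬b ∨ a)) = {0, 1, 3, 4}, so the formula does not hold at 2.

No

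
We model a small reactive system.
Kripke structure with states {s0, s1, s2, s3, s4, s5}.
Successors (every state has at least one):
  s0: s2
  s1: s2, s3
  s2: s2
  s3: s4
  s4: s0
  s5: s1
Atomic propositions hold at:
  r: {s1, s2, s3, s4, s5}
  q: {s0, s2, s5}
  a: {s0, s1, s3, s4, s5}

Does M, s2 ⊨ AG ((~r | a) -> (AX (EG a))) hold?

Yes

Sat(~r) = {s0}
Sat(~r | a) = {s0, s1, s3, s4, s5}
EG a: greatest fixpoint, start Z0 = {s0, s1, s3, s4, s5}, keep only states in Sat with some successor in Z. Z1 = {s1, s3, s4, s5}; Z2 = {s1, s3, s5}; Z3 = {s1, s5}; Z4 = {s5}; Z5 = ∅; fixed.
Sat(EG a) = ∅
Sat(AX (EG a)) = {s : every successor in ∅} = ∅
Sat((~r | a) -> (AX (EG a))) = {s2}
AG ((~r | a) -> (AX (EG a))): greatest fixpoint, start Z0 = {s2}, keep only states in Sat with every successor in Z. Already a fixed point.
Sat(AG ((~r | a) -> (AX (EG a)))) = {s2}
s2 ∈ Sat(AG ((~r | a) -> (AX (EG a)))) = {s2}, so the formula holds at s2.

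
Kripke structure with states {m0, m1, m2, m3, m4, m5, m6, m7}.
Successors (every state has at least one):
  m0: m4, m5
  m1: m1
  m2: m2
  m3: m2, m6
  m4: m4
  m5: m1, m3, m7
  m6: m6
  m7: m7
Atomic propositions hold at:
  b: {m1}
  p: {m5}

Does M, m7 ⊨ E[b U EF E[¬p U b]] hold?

Sat(¬p) = {m0, m1, m2, m3, m4, m6, m7}
E[¬p U b]: least fixpoint, start Z0 = Sat(b) = {m1}, add states in Sat(¬p) with some successor in Z. Already a fixed point.
Sat(E[¬p U b]) = {m1}
EF E[¬p U b]: least fixpoint, start Z0 = {m1}, add states with some successor in Z. Z1 = {m1, m5}; Z2 = {m0, m1, m5}; fixed.
Sat(EF E[¬p U b]) = {m0, m1, m5}
E[b U EF E[¬p U b]]: least fixpoint, start Z0 = Sat(EF E[¬p U b]) = {m0, m1, m5}, add states in Sat(b) with some successor in Z. Already a fixed point.
Sat(E[b U EF E[¬p U b]]) = {m0, m1, m5}
m7 ∉ Sat(E[b U EF E[¬p U b]]) = {m0, m1, m5}, so the formula does not hold at m7.

No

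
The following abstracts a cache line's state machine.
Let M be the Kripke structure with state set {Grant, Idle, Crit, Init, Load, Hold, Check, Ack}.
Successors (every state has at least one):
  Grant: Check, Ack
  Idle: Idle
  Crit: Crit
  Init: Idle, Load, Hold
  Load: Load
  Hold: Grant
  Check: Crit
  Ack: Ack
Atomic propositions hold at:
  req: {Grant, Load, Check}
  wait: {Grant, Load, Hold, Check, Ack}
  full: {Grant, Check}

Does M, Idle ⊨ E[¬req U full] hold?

Sat(¬req) = {Idle, Crit, Init, Hold, Ack}
E[¬req U full]: least fixpoint, start Z0 = Sat(full) = {Grant, Check}, add states in Sat(¬req) with some successor in Z. Z1 = {Grant, Hold, Check}; Z2 = {Grant, Init, Hold, Check}; fixed.
Sat(E[¬req U full]) = {Grant, Init, Hold, Check}
Idle ∉ Sat(E[¬req U full]) = {Grant, Init, Hold, Check}, so the formula does not hold at Idle.

No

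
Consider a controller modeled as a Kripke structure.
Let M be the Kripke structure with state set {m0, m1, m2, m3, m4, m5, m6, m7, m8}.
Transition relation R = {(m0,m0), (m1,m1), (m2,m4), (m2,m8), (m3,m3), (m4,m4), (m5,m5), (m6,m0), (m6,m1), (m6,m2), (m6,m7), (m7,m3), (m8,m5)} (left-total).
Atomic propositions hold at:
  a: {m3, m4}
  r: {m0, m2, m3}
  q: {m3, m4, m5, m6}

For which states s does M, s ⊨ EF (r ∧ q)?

{m3, m6, m7}

Sat(r ∧ q) = {m3}
EF (r ∧ q): least fixpoint, start Z0 = {m3}, add states with some successor in Z. Z1 = {m3, m7}; Z2 = {m3, m6, m7}; fixed.
Sat(EF (r ∧ q)) = {m3, m6, m7}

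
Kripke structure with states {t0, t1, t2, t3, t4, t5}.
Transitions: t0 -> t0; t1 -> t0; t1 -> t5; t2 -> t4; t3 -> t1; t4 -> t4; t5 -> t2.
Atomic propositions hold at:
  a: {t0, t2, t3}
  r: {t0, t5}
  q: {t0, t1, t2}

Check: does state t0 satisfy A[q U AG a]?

Yes

AG a: greatest fixpoint, start Z0 = {t0, t2, t3}, keep only states in Sat with every successor in Z. Z1 = {t0}; fixed.
Sat(AG a) = {t0}
A[q U AG a]: least fixpoint, start Z0 = Sat(AG a) = {t0}, add states in Sat(q) with every successor in Z. Already a fixed point.
Sat(A[q U AG a]) = {t0}
t0 ∈ Sat(A[q U AG a]) = {t0}, so the formula holds at t0.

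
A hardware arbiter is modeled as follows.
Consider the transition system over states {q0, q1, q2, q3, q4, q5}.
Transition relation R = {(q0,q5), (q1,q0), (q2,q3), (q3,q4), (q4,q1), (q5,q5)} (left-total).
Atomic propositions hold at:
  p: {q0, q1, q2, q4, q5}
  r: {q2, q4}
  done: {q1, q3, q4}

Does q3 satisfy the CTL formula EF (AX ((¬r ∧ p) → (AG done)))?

Sat(¬r) = {q0, q1, q3, q5}
Sat(¬r ∧ p) = {q0, q1, q5}
AG done: greatest fixpoint, start Z0 = {q1, q3, q4}, keep only states in Sat with every successor in Z. Z1 = {q3, q4}; Z2 = {q3}; Z3 = ∅; fixed.
Sat(AG done) = ∅
Sat((¬r ∧ p) → (AG done)) = {q2, q3, q4}
Sat(AX ((¬r ∧ p) → (AG done))) = {s : every successor in {q2, q3, q4}} = {q2, q3}
EF (AX ((¬r ∧ p) → (AG done))): least fixpoint, start Z0 = {q2, q3}, add states with some successor in Z. Already a fixed point.
Sat(EF (AX ((¬r ∧ p) → (AG done)))) = {q2, q3}
q3 ∈ Sat(EF (AX ((¬r ∧ p) → (AG done)))) = {q2, q3}, so the formula holds at q3.

Yes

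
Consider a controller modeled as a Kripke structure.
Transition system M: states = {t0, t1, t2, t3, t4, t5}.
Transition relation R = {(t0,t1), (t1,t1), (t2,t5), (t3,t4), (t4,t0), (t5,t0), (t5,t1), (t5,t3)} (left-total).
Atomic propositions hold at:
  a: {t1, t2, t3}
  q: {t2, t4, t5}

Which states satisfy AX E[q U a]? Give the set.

E[q U a]: least fixpoint, start Z0 = Sat(a) = {t1, t2, t3}, add states in Sat(q) with some successor in Z. Z1 = {t1, t2, t3, t5}; fixed.
Sat(E[q U a]) = {t1, t2, t3, t5}
Sat(AX E[q U a]) = {s : every successor in {t1, t2, t3, t5}} = {t0, t1, t2}

{t0, t1, t2}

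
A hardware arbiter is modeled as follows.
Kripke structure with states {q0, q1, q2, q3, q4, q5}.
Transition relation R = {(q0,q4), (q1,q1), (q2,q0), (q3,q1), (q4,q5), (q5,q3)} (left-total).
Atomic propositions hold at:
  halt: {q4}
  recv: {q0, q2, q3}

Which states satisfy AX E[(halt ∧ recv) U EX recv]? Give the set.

{q4}

Sat(halt ∧ recv) = ∅
Sat(EX recv) = {s : some successor in {q0, q2, q3}} = {q2, q5}
E[(halt ∧ recv) U EX recv]: least fixpoint, start Z0 = Sat(EX recv) = {q2, q5}, add states in Sat(halt ∧ recv) with some successor in Z. Already a fixed point.
Sat(E[(halt ∧ recv) U EX recv]) = {q2, q5}
Sat(AX E[(halt ∧ recv) U EX recv]) = {s : every successor in {q2, q5}} = {q4}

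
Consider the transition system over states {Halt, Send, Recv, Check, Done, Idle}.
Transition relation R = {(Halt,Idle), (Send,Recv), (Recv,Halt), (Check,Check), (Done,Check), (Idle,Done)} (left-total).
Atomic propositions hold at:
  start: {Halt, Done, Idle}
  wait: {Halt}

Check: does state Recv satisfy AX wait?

Sat(AX wait) = {s : every successor in {Halt}} = {Recv}
Recv ∈ Sat(AX wait) = {Recv}, so the formula holds at Recv.

Yes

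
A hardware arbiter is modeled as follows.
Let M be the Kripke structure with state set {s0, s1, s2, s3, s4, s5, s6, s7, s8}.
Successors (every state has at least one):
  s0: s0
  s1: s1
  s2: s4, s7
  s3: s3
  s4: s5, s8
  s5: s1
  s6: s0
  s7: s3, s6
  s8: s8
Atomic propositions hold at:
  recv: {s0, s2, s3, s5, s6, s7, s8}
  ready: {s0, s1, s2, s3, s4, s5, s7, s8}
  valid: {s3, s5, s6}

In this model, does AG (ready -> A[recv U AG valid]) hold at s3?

Yes

AG valid: greatest fixpoint, start Z0 = {s3, s5, s6}, keep only states in Sat with every successor in Z. Z1 = {s3}; fixed.
Sat(AG valid) = {s3}
A[recv U AG valid]: least fixpoint, start Z0 = Sat(AG valid) = {s3}, add states in Sat(recv) with every successor in Z. Already a fixed point.
Sat(A[recv U AG valid]) = {s3}
Sat(ready -> A[recv U AG valid]) = {s3, s6}
AG (ready -> A[recv U AG valid]): greatest fixpoint, start Z0 = {s3, s6}, keep only states in Sat with every successor in Z. Z1 = {s3}; fixed.
Sat(AG (ready -> A[recv U AG valid])) = {s3}
s3 ∈ Sat(AG (ready -> A[recv U AG valid])) = {s3}, so the formula holds at s3.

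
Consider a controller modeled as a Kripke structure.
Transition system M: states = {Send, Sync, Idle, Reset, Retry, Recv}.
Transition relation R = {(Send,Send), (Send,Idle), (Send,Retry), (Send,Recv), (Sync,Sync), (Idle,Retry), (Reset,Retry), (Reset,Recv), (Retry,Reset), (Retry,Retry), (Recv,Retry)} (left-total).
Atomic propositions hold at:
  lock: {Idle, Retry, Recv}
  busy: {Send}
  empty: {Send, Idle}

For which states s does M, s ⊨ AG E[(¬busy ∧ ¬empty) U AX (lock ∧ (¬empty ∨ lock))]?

{Idle, Reset, Retry, Recv}

Sat(¬busy) = {Sync, Idle, Reset, Retry, Recv}
Sat(¬empty) = {Sync, Reset, Retry, Recv}
Sat(¬busy ∧ ¬empty) = {Sync, Reset, Retry, Recv}
Sat(¬empty ∨ lock) = {Sync, Idle, Reset, Retry, Recv}
Sat(lock ∧ (¬empty ∨ lock)) = {Idle, Retry, Recv}
Sat(AX (lock ∧ (¬empty ∨ lock))) = {s : every successor in {Idle, Retry, Recv}} = {Idle, Reset, Recv}
E[(¬busy ∧ ¬empty) U AX (lock ∧ (¬empty ∨ lock))]: least fixpoint, start Z0 = Sat(AX (lock ∧ (¬empty ∨ lock))) = {Idle, Reset, Recv}, add states in Sat(¬busy ∧ ¬empty) with some successor in Z. Z1 = {Idle, Reset, Retry, Recv}; fixed.
Sat(E[(¬busy ∧ ¬empty) U AX (lock ∧ (¬empty ∨ lock))]) = {Idle, Reset, Retry, Recv}
AG E[(¬busy ∧ ¬empty) U AX (lock ∧ (¬empty ∨ lock))]: greatest fixpoint, start Z0 = {Idle, Reset, Retry, Recv}, keep only states in Sat with every successor in Z. Already a fixed point.
Sat(AG E[(¬busy ∧ ¬empty) U AX (lock ∧ (¬empty ∨ lock))]) = {Idle, Reset, Retry, Recv}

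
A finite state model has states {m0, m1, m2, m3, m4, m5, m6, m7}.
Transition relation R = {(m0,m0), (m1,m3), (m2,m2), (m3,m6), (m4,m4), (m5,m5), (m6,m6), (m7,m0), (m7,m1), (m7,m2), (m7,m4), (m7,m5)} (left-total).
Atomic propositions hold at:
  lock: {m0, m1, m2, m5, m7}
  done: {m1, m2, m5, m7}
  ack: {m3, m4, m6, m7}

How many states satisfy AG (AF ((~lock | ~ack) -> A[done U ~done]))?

5

Sat(~lock) = {m3, m4, m6}
Sat(~ack) = {m0, m1, m2, m5}
Sat(~lock | ~ack) = {m0, m1, m2, m3, m4, m5, m6}
Sat(~done) = {m0, m3, m4, m6}
A[done U ~done]: least fixpoint, start Z0 = Sat(~done) = {m0, m3, m4, m6}, add states in Sat(done) with every successor in Z. Z1 = {m0, m1, m3, m4, m6}; fixed.
Sat(A[done U ~done]) = {m0, m1, m3, m4, m6}
Sat((~lock | ~ack) -> A[done U ~done]) = {m0, m1, m3, m4, m6, m7}
AF ((~lock | ~ack) -> A[done U ~done]): least fixpoint, start Z0 = {m0, m1, m3, m4, m6, m7}, add states with every successor in Z. Already a fixed point.
Sat(AF ((~lock | ~ack) -> A[done U ~done])) = {m0, m1, m3, m4, m6, m7}
AG (AF ((~lock | ~ack) -> A[done U ~done])): greatest fixpoint, start Z0 = {m0, m1, m3, m4, m6, m7}, keep only states in Sat with every successor in Z. Z1 = {m0, m1, m3, m4, m6}; fixed.
Sat(AG (AF ((~lock | ~ack) -> A[done U ~done]))) = {m0, m1, m3, m4, m6}
|Sat(AG (AF ((~lock | ~ack) -> A[done U ~done])))| = |{m0, m1, m3, m4, m6}| = 5.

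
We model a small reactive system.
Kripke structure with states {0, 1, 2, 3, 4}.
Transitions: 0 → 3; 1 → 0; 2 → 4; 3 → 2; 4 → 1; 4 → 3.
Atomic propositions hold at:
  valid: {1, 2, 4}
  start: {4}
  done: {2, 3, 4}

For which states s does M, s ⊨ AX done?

Sat(AX done) = {s : every successor in {2, 3, 4}} = {0, 2, 3}

{0, 2, 3}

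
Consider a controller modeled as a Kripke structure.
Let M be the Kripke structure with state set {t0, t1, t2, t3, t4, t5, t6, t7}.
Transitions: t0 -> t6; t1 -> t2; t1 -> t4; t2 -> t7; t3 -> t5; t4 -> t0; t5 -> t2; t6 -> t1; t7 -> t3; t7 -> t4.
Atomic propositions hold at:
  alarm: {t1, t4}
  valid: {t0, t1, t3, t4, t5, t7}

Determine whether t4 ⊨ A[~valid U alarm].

Yes

Sat(~valid) = {t2, t6}
A[~valid U alarm]: least fixpoint, start Z0 = Sat(alarm) = {t1, t4}, add states in Sat(~valid) with every successor in Z. Z1 = {t1, t4, t6}; fixed.
Sat(A[~valid U alarm]) = {t1, t4, t6}
t4 ∈ Sat(A[~valid U alarm]) = {t1, t4, t6}, so the formula holds at t4.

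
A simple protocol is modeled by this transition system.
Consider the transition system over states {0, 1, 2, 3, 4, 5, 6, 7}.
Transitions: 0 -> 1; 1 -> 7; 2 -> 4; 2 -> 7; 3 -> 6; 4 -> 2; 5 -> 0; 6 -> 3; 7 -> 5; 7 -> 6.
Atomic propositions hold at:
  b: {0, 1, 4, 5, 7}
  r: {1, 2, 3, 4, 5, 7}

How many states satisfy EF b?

6

EF b: least fixpoint, start Z0 = {0, 1, 4, 5, 7}, add states with some successor in Z. Z1 = {0, 1, 2, 4, 5, 7}; fixed.
Sat(EF b) = {0, 1, 2, 4, 5, 7}
|Sat(EF b)| = |{0, 1, 2, 4, 5, 7}| = 6.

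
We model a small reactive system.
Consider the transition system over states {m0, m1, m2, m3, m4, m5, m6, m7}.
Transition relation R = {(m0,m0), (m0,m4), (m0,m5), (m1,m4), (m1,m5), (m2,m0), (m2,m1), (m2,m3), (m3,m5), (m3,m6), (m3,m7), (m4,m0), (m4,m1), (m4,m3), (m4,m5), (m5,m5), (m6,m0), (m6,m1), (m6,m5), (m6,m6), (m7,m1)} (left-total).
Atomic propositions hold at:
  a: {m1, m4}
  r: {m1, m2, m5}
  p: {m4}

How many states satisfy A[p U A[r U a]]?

A[r U a]: least fixpoint, start Z0 = Sat(a) = {m1, m4}, add states in Sat(r) with every successor in Z. Already a fixed point.
Sat(A[r U a]) = {m1, m4}
A[p U A[r U a]]: least fixpoint, start Z0 = Sat(A[r U a]) = {m1, m4}, add states in Sat(p) with every successor in Z. Already a fixed point.
Sat(A[p U A[r U a]]) = {m1, m4}
|Sat(A[p U A[r U a]])| = |{m1, m4}| = 2.

2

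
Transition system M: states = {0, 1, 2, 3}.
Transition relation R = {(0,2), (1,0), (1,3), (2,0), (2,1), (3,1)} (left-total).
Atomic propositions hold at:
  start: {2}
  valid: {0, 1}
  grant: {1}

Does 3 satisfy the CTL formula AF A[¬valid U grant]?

Yes

Sat(¬valid) = {2, 3}
A[¬valid U grant]: least fixpoint, start Z0 = Sat(grant) = {1}, add states in Sat(¬valid) with every successor in Z. Z1 = {1, 3}; fixed.
Sat(A[¬valid U grant]) = {1, 3}
AF A[¬valid U grant]: least fixpoint, start Z0 = {1, 3}, add states with every successor in Z. Already a fixed point.
Sat(AF A[¬valid U grant]) = {1, 3}
3 ∈ Sat(AF A[¬valid U grant]) = {1, 3}, so the formula holds at 3.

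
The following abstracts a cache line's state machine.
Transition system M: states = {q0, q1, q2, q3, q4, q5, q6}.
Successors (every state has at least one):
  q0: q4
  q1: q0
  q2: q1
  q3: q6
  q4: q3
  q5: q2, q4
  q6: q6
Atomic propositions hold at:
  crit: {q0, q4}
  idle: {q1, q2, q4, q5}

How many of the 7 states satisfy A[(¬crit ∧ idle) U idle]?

4

Sat(¬crit) = {q1, q2, q3, q5, q6}
Sat(¬crit ∧ idle) = {q1, q2, q5}
A[(¬crit ∧ idle) U idle]: least fixpoint, start Z0 = Sat(idle) = {q1, q2, q4, q5}, add states in Sat(¬crit ∧ idle) with every successor in Z. Already a fixed point.
Sat(A[(¬crit ∧ idle) U idle]) = {q1, q2, q4, q5}
|Sat(A[(¬crit ∧ idle) U idle])| = |{q1, q2, q4, q5}| = 4.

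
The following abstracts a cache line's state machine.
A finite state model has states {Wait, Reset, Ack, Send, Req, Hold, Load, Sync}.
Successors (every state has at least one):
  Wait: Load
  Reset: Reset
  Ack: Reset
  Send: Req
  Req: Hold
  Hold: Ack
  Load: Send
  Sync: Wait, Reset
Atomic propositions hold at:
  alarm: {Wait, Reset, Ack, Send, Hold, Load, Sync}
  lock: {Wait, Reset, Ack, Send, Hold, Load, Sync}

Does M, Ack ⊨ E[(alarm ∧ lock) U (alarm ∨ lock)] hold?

Sat(alarm ∧ lock) = {Wait, Reset, Ack, Send, Hold, Load, Sync}
Sat(alarm ∨ lock) = {Wait, Reset, Ack, Send, Hold, Load, Sync}
E[(alarm ∧ lock) U (alarm ∨ lock)]: least fixpoint, start Z0 = Sat((alarm ∨ lock)) = {Wait, Reset, Ack, Send, Hold, Load, Sync}, add states in Sat(alarm ∧ lock) with some successor in Z. Already a fixed point.
Sat(E[(alarm ∧ lock) U (alarm ∨ lock)]) = {Wait, Reset, Ack, Send, Hold, Load, Sync}
Ack ∈ Sat(E[(alarm ∧ lock) U (alarm ∨ lock)]) = {Wait, Reset, Ack, Send, Hold, Load, Sync}, so the formula holds at Ack.

Yes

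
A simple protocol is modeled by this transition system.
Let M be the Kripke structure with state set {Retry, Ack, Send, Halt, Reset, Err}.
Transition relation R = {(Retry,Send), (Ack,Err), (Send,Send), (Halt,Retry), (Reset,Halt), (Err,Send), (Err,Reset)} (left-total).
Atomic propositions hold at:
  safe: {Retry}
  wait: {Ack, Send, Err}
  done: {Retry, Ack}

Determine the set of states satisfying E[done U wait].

{Retry, Ack, Send, Err}

E[done U wait]: least fixpoint, start Z0 = Sat(wait) = {Ack, Send, Err}, add states in Sat(done) with some successor in Z. Z1 = {Retry, Ack, Send, Err}; fixed.
Sat(E[done U wait]) = {Retry, Ack, Send, Err}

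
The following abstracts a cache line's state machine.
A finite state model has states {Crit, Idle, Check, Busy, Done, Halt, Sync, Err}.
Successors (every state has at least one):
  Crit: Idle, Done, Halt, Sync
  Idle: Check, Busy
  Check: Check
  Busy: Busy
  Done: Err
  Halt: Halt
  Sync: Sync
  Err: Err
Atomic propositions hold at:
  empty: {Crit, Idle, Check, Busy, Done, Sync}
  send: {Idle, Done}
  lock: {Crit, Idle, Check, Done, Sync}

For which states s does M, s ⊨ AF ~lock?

{Busy, Done, Halt, Err}

Sat(~lock) = {Busy, Halt, Err}
AF ~lock: least fixpoint, start Z0 = {Busy, Halt, Err}, add states with every successor in Z. Z1 = {Busy, Done, Halt, Err}; fixed.
Sat(AF ~lock) = {Busy, Done, Halt, Err}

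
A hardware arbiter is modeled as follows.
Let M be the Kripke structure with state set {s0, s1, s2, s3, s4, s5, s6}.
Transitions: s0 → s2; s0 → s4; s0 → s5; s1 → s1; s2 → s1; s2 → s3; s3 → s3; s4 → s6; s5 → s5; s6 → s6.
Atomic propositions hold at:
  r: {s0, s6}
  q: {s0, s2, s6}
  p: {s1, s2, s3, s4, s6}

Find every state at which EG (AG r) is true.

AG r: greatest fixpoint, start Z0 = {s0, s6}, keep only states in Sat with every successor in Z. Z1 = {s6}; fixed.
Sat(AG r) = {s6}
EG (AG r): greatest fixpoint, start Z0 = {s6}, keep only states in Sat with some successor in Z. Already a fixed point.
Sat(EG (AG r)) = {s6}

{s6}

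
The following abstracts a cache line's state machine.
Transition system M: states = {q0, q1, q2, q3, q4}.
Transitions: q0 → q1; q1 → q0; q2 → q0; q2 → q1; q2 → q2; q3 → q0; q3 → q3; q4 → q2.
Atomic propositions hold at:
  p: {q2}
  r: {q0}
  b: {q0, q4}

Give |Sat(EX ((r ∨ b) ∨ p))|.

Sat(r ∨ b) = {q0, q4}
Sat((r ∨ b) ∨ p) = {q0, q2, q4}
Sat(EX ((r ∨ b) ∨ p)) = {s : some successor in {q0, q2, q4}} = {q1, q2, q3, q4}
|Sat(EX ((r ∨ b) ∨ p))| = |{q1, q2, q3, q4}| = 4.

4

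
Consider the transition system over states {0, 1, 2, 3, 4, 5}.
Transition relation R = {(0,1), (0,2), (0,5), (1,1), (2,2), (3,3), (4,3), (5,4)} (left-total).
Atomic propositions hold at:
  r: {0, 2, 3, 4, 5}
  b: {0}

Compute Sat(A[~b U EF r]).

{0, 2, 3, 4, 5}

Sat(~b) = {1, 2, 3, 4, 5}
EF r: least fixpoint, start Z0 = {0, 2, 3, 4, 5}, add states with some successor in Z. Already a fixed point.
Sat(EF r) = {0, 2, 3, 4, 5}
A[~b U EF r]: least fixpoint, start Z0 = Sat(EF r) = {0, 2, 3, 4, 5}, add states in Sat(~b) with every successor in Z. Already a fixed point.
Sat(A[~b U EF r]) = {0, 2, 3, 4, 5}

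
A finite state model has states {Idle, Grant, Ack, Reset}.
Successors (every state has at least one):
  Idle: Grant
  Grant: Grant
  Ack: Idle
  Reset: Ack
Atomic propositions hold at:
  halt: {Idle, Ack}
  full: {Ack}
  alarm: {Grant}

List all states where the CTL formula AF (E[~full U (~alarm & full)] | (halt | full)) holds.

{Idle, Ack, Reset}

Sat(~full) = {Idle, Grant, Reset}
Sat(~alarm) = {Idle, Ack, Reset}
Sat(~alarm & full) = {Ack}
E[~full U (~alarm & full)]: least fixpoint, start Z0 = Sat((~alarm & full)) = {Ack}, add states in Sat(~full) with some successor in Z. Z1 = {Ack, Reset}; fixed.
Sat(E[~full U (~alarm & full)]) = {Ack, Reset}
Sat(halt | full) = {Idle, Ack}
Sat(E[~full U (~alarm & full)] | (halt | full)) = {Idle, Ack, Reset}
AF (E[~full U (~alarm & full)] | (halt | full)): least fixpoint, start Z0 = {Idle, Ack, Reset}, add states with every successor in Z. Already a fixed point.
Sat(AF (E[~full U (~alarm & full)] | (halt | full))) = {Idle, Ack, Reset}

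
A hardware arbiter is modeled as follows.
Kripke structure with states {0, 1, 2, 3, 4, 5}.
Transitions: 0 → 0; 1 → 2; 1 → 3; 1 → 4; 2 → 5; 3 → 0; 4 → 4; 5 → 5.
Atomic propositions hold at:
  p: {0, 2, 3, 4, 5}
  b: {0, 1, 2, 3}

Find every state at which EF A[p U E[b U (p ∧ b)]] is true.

{0, 1, 2, 3}

Sat(p ∧ b) = {0, 2, 3}
E[b U (p ∧ b)]: least fixpoint, start Z0 = Sat((p ∧ b)) = {0, 2, 3}, add states in Sat(b) with some successor in Z. Z1 = {0, 1, 2, 3}; fixed.
Sat(E[b U (p ∧ b)]) = {0, 1, 2, 3}
A[p U E[b U (p ∧ b)]]: least fixpoint, start Z0 = Sat(E[b U (p ∧ b)]) = {0, 1, 2, 3}, add states in Sat(p) with every successor in Z. Already a fixed point.
Sat(A[p U E[b U (p ∧ b)]]) = {0, 1, 2, 3}
EF A[p U E[b U (p ∧ b)]]: least fixpoint, start Z0 = {0, 1, 2, 3}, add states with some successor in Z. Already a fixed point.
Sat(EF A[p U E[b U (p ∧ b)]]) = {0, 1, 2, 3}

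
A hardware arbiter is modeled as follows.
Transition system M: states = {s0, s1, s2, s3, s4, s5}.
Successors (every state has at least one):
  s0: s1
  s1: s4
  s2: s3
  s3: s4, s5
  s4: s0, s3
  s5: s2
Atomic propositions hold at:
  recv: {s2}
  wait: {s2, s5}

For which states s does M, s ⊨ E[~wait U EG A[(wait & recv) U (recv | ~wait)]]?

{s0, s1, s2, s3, s4}

Sat(~wait) = {s0, s1, s3, s4}
Sat(wait & recv) = {s2}
Sat(recv | ~wait) = {s0, s1, s2, s3, s4}
A[(wait & recv) U (recv | ~wait)]: least fixpoint, start Z0 = Sat((recv | ~wait)) = {s0, s1, s2, s3, s4}, add states in Sat(wait & recv) with every successor in Z. Already a fixed point.
Sat(A[(wait & recv) U (recv | ~wait)]) = {s0, s1, s2, s3, s4}
EG A[(wait & recv) U (recv | ~wait)]: greatest fixpoint, start Z0 = {s0, s1, s2, s3, s4}, keep only states in Sat with some successor in Z. Already a fixed point.
Sat(EG A[(wait & recv) U (recv | ~wait)]) = {s0, s1, s2, s3, s4}
E[~wait U EG A[(wait & recv) U (recv | ~wait)]]: least fixpoint, start Z0 = Sat(EG A[(wait & recv) U (recv | ~wait)]) = {s0, s1, s2, s3, s4}, add states in Sat(~wait) with some successor in Z. Already a fixed point.
Sat(E[~wait U EG A[(wait & recv) U (recv | ~wait)]]) = {s0, s1, s2, s3, s4}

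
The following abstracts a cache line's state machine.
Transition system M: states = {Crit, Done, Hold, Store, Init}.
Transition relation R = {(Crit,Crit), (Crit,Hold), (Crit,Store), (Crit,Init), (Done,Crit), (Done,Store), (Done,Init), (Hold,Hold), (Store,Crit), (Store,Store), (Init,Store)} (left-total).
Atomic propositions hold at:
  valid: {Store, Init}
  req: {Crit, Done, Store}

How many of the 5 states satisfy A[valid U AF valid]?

AF valid: least fixpoint, start Z0 = {Store, Init}, add states with every successor in Z. Already a fixed point.
Sat(AF valid) = {Store, Init}
A[valid U AF valid]: least fixpoint, start Z0 = Sat(AF valid) = {Store, Init}, add states in Sat(valid) with every successor in Z. Already a fixed point.
Sat(A[valid U AF valid]) = {Store, Init}
|Sat(A[valid U AF valid])| = |{Store, Init}| = 2.

2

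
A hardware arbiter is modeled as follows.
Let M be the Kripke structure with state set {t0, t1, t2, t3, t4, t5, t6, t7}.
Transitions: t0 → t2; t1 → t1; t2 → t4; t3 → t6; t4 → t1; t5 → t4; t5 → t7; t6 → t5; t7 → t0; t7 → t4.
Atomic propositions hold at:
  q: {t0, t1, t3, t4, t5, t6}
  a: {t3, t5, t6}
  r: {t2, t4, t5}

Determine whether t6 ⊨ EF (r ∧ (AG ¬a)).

Yes

Sat(¬a) = {t0, t1, t2, t4, t7}
AG ¬a: greatest fixpoint, start Z0 = {t0, t1, t2, t4, t7}, keep only states in Sat with every successor in Z. Already a fixed point.
Sat(AG ¬a) = {t0, t1, t2, t4, t7}
Sat(r ∧ (AG ¬a)) = {t2, t4}
EF (r ∧ (AG ¬a)): least fixpoint, start Z0 = {t2, t4}, add states with some successor in Z. Z1 = {t0, t2, t4, t5, t7}; Z2 = {t0, t2, t4, t5, t6, t7}; Z3 = {t0, t2, t3, t4, t5, t6, t7}; fixed.
Sat(EF (r ∧ (AG ¬a))) = {t0, t2, t3, t4, t5, t6, t7}
t6 ∈ Sat(EF (r ∧ (AG ¬a))) = {t0, t2, t3, t4, t5, t6, t7}, so the formula holds at t6.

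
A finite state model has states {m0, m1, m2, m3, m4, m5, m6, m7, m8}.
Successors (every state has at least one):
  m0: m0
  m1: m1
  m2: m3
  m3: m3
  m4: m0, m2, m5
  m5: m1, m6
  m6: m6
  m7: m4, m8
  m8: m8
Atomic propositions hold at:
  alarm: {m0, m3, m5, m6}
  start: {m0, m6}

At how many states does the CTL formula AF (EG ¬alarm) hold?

3

Sat(¬alarm) = {m1, m2, m4, m7, m8}
EG ¬alarm: greatest fixpoint, start Z0 = {m1, m2, m4, m7, m8}, keep only states in Sat with some successor in Z. Z1 = {m1, m4, m7, m8}; Z2 = {m1, m7, m8}; fixed.
Sat(EG ¬alarm) = {m1, m7, m8}
AF (EG ¬alarm): least fixpoint, start Z0 = {m1, m7, m8}, add states with every successor in Z. Already a fixed point.
Sat(AF (EG ¬alarm)) = {m1, m7, m8}
|Sat(AF (EG ¬alarm))| = |{m1, m7, m8}| = 3.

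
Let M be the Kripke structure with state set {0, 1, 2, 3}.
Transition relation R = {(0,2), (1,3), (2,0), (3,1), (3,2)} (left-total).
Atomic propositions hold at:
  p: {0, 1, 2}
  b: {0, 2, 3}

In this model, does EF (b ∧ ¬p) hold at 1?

Yes

Sat(¬p) = {3}
Sat(b ∧ ¬p) = {3}
EF (b ∧ ¬p): least fixpoint, start Z0 = {3}, add states with some successor in Z. Z1 = {1, 3}; fixed.
Sat(EF (b ∧ ¬p)) = {1, 3}
1 ∈ Sat(EF (b ∧ ¬p)) = {1, 3}, so the formula holds at 1.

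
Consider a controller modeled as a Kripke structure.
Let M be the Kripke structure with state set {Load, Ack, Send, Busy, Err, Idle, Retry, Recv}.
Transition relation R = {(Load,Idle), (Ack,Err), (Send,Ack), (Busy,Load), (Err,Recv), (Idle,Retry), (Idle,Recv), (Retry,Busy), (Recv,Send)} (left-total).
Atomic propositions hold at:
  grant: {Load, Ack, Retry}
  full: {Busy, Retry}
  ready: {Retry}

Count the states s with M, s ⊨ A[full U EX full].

Sat(EX full) = {s : some successor in {Busy, Retry}} = {Idle, Retry}
A[full U EX full]: least fixpoint, start Z0 = Sat(EX full) = {Idle, Retry}, add states in Sat(full) with every successor in Z. Already a fixed point.
Sat(A[full U EX full]) = {Idle, Retry}
|Sat(A[full U EX full])| = |{Idle, Retry}| = 2.

2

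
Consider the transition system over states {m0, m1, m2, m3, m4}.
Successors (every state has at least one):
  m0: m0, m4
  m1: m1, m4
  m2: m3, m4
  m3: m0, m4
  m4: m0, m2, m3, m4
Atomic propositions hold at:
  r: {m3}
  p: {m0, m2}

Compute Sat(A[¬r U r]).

{m3}

Sat(¬r) = {m0, m1, m2, m4}
A[¬r U r]: least fixpoint, start Z0 = Sat(r) = {m3}, add states in Sat(¬r) with every successor in Z. Already a fixed point.
Sat(A[¬r U r]) = {m3}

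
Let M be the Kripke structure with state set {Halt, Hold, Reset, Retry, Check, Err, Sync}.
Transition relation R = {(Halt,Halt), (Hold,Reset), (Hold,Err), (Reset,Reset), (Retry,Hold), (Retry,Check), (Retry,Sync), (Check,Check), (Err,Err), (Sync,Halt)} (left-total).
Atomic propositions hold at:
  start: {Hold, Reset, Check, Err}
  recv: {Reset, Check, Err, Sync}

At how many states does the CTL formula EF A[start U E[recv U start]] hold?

5

E[recv U start]: least fixpoint, start Z0 = Sat(start) = {Hold, Reset, Check, Err}, add states in Sat(recv) with some successor in Z. Already a fixed point.
Sat(E[recv U start]) = {Hold, Reset, Check, Err}
A[start U E[recv U start]]: least fixpoint, start Z0 = Sat(E[recv U start]) = {Hold, Reset, Check, Err}, add states in Sat(start) with every successor in Z. Already a fixed point.
Sat(A[start U E[recv U start]]) = {Hold, Reset, Check, Err}
EF A[start U E[recv U start]]: least fixpoint, start Z0 = {Hold, Reset, Check, Err}, add states with some successor in Z. Z1 = {Hold, Reset, Retry, Check, Err}; fixed.
Sat(EF A[start U E[recv U start]]) = {Hold, Reset, Retry, Check, Err}
|Sat(EF A[start U E[recv U start]])| = |{Hold, Reset, Retry, Check, Err}| = 5.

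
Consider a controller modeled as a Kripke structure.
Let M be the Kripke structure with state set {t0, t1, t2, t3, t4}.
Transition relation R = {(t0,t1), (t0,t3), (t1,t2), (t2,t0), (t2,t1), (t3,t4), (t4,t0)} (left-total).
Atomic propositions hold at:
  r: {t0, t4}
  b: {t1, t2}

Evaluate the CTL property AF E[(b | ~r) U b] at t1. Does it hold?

Yes

Sat(~r) = {t1, t2, t3}
Sat(b | ~r) = {t1, t2, t3}
E[(b | ~r) U b]: least fixpoint, start Z0 = Sat(b) = {t1, t2}, add states in Sat(b | ~r) with some successor in Z. Already a fixed point.
Sat(E[(b | ~r) U b]) = {t1, t2}
AF E[(b | ~r) U b]: least fixpoint, start Z0 = {t1, t2}, add states with every successor in Z. Already a fixed point.
Sat(AF E[(b | ~r) U b]) = {t1, t2}
t1 ∈ Sat(AF E[(b | ~r) U b]) = {t1, t2}, so the formula holds at t1.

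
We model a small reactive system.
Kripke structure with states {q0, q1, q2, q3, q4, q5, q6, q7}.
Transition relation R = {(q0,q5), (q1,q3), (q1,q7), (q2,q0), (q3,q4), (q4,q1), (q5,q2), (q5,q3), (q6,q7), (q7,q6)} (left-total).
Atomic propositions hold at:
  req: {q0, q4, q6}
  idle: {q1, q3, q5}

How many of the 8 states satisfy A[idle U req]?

A[idle U req]: least fixpoint, start Z0 = Sat(req) = {q0, q4, q6}, add states in Sat(idle) with every successor in Z. Z1 = {q0, q3, q4, q6}; fixed.
Sat(A[idle U req]) = {q0, q3, q4, q6}
|Sat(A[idle U req])| = |{q0, q3, q4, q6}| = 4.

4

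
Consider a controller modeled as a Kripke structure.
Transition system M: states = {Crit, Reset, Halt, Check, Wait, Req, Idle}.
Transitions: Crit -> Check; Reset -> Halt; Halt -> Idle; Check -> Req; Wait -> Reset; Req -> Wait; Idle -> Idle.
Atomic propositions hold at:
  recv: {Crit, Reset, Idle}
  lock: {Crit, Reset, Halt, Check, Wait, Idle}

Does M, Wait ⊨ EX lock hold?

Yes

Sat(EX lock) = {s : some successor in {Crit, Reset, Halt, Check, Wait, Idle}} = {Crit, Reset, Halt, Wait, Req, Idle}
Wait ∈ Sat(EX lock) = {Crit, Reset, Halt, Wait, Req, Idle}, so the formula holds at Wait.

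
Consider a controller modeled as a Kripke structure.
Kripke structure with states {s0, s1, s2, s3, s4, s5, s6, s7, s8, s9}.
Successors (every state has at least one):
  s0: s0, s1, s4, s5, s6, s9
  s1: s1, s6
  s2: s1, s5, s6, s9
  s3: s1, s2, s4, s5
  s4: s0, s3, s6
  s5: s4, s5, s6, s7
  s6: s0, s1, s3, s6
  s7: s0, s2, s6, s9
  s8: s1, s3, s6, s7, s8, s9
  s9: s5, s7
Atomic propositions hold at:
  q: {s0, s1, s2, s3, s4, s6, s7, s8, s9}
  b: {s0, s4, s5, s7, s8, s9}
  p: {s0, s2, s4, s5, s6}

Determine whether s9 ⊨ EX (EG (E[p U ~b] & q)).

No

Sat(~b) = {s1, s2, s3, s6}
E[p U ~b]: least fixpoint, start Z0 = Sat(~b) = {s1, s2, s3, s6}, add states in Sat(p) with some successor in Z. Z1 = {s0, s1, s2, s3, s4, s5, s6}; fixed.
Sat(E[p U ~b]) = {s0, s1, s2, s3, s4, s5, s6}
Sat(E[p U ~b] & q) = {s0, s1, s2, s3, s4, s6}
EG (E[p U ~b] & q): greatest fixpoint, start Z0 = {s0, s1, s2, s3, s4, s6}, keep only states in Sat with some successor in Z. Already a fixed point.
Sat(EG (E[p U ~b] & q)) = {s0, s1, s2, s3, s4, s6}
Sat(EX (EG (E[p U ~b] & q))) = {s : some successor in {s0, s1, s2, s3, s4, s6}} = {s0, s1, s2, s3, s4, s5, s6, s7, s8}
s9 ∉ Sat(EX (EG (E[p U ~b] & q))) = {s0, s1, s2, s3, s4, s5, s6, s7, s8}, so the formula does not hold at s9.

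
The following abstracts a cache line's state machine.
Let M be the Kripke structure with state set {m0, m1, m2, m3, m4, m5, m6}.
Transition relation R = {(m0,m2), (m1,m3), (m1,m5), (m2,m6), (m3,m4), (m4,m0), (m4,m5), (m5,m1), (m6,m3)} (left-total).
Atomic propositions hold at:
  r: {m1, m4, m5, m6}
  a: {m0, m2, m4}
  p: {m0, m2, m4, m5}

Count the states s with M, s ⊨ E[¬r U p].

5

Sat(¬r) = {m0, m2, m3}
E[¬r U p]: least fixpoint, start Z0 = Sat(p) = {m0, m2, m4, m5}, add states in Sat(¬r) with some successor in Z. Z1 = {m0, m2, m3, m4, m5}; fixed.
Sat(E[¬r U p]) = {m0, m2, m3, m4, m5}
|Sat(E[¬r U p])| = |{m0, m2, m3, m4, m5}| = 5.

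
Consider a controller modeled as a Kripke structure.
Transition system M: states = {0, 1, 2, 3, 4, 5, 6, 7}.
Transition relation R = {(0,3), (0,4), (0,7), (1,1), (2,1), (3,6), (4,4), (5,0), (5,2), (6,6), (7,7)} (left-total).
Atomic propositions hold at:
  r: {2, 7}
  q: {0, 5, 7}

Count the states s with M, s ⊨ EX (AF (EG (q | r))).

Sat(q | r) = {0, 2, 5, 7}
EG (q | r): greatest fixpoint, start Z0 = {0, 2, 5, 7}, keep only states in Sat with some successor in Z. Z1 = {0, 5, 7}; fixed.
Sat(EG (q | r)) = {0, 5, 7}
AF (EG (q | r)): least fixpoint, start Z0 = {0, 5, 7}, add states with every successor in Z. Already a fixed point.
Sat(AF (EG (q | r))) = {0, 5, 7}
Sat(EX (AF (EG (q | r)))) = {s : some successor in {0, 5, 7}} = {0, 5, 7}
|Sat(EX (AF (EG (q | r))))| = |{0, 5, 7}| = 3.

3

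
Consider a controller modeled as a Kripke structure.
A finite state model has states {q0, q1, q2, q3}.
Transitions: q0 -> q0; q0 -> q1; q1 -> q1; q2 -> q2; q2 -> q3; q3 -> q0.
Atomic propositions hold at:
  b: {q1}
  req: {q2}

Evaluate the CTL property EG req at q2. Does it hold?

EG req: greatest fixpoint, start Z0 = {q2}, keep only states in Sat with some successor in Z. Already a fixed point.
Sat(EG req) = {q2}
q2 ∈ Sat(EG req) = {q2}, so the formula holds at q2.

Yes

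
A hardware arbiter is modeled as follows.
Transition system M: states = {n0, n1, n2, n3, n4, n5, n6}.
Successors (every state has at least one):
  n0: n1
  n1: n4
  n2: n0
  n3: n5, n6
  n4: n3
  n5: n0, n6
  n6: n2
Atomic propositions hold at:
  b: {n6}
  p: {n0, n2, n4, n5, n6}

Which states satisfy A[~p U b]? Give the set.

Sat(~p) = {n1, n3}
A[~p U b]: least fixpoint, start Z0 = Sat(b) = {n6}, add states in Sat(~p) with every successor in Z. Already a fixed point.
Sat(A[~p U b]) = {n6}

{n6}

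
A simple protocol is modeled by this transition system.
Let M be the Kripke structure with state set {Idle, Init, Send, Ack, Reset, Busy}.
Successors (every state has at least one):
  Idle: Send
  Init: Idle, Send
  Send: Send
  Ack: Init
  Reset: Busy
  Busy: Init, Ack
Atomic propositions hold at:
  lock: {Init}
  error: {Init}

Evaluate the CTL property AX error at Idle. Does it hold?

Sat(AX error) = {s : every successor in {Init}} = {Ack}
Idle ∉ Sat(AX error) = {Ack}, so the formula does not hold at Idle.

No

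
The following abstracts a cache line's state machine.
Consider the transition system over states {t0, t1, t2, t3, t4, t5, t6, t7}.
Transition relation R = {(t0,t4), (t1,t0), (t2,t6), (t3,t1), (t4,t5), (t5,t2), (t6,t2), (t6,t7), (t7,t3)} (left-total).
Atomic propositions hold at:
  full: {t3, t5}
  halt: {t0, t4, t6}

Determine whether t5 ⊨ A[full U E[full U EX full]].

No

Sat(EX full) = {s : some successor in {t3, t5}} = {t4, t7}
E[full U EX full]: least fixpoint, start Z0 = Sat(EX full) = {t4, t7}, add states in Sat(full) with some successor in Z. Already a fixed point.
Sat(E[full U EX full]) = {t4, t7}
A[full U E[full U EX full]]: least fixpoint, start Z0 = Sat(E[full U EX full]) = {t4, t7}, add states in Sat(full) with every successor in Z. Already a fixed point.
Sat(A[full U E[full U EX full]]) = {t4, t7}
t5 ∉ Sat(A[full U E[full U EX full]]) = {t4, t7}, so the formula does not hold at t5.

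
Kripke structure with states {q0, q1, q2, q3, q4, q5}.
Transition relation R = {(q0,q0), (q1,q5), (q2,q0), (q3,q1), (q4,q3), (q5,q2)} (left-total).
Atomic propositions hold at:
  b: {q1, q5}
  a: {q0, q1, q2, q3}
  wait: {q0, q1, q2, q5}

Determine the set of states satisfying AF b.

AF b: least fixpoint, start Z0 = {q1, q5}, add states with every successor in Z. Z1 = {q1, q3, q5}; Z2 = {q1, q3, q4, q5}; fixed.
Sat(AF b) = {q1, q3, q4, q5}

{q1, q3, q4, q5}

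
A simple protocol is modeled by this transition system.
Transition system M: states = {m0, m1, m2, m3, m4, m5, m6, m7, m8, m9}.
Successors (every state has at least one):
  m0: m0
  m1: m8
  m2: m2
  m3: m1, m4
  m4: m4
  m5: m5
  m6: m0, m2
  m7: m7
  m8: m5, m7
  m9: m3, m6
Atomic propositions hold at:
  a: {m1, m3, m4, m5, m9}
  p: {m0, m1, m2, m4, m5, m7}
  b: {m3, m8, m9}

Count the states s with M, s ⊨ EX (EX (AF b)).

AF b: least fixpoint, start Z0 = {m3, m8, m9}, add states with every successor in Z. Z1 = {m1, m3, m8, m9}; fixed.
Sat(AF b) = {m1, m3, m8, m9}
Sat(EX (AF b)) = {s : some successor in {m1, m3, m8, m9}} = {m1, m3, m9}
Sat(EX (EX (AF b))) = {s : some successor in {m1, m3, m9}} = {m3, m9}
|Sat(EX (EX (AF b)))| = |{m3, m9}| = 2.

2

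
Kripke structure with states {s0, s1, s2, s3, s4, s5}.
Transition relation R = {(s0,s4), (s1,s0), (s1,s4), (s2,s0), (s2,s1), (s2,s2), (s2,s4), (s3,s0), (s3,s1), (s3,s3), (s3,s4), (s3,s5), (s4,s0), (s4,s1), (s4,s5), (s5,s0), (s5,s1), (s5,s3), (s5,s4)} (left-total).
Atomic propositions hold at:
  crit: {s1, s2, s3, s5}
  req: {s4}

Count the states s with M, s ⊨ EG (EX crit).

Sat(EX crit) = {s : some successor in {s1, s2, s3, s5}} = {s2, s3, s4, s5}
EG (EX crit): greatest fixpoint, start Z0 = {s2, s3, s4, s5}, keep only states in Sat with some successor in Z. Already a fixed point.
Sat(EG (EX crit)) = {s2, s3, s4, s5}
|Sat(EG (EX crit))| = |{s2, s3, s4, s5}| = 4.

4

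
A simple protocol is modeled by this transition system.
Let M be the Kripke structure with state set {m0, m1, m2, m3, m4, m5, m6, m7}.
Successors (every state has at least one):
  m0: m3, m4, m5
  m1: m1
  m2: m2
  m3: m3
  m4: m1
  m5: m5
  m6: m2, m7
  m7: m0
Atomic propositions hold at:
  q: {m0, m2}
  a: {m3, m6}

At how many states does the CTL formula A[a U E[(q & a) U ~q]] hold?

Sat(q & a) = ∅
Sat(~q) = {m1, m3, m4, m5, m6, m7}
E[(q & a) U ~q]: least fixpoint, start Z0 = Sat(~q) = {m1, m3, m4, m5, m6, m7}, add states in Sat(q & a) with some successor in Z. Already a fixed point.
Sat(E[(q & a) U ~q]) = {m1, m3, m4, m5, m6, m7}
A[a U E[(q & a) U ~q]]: least fixpoint, start Z0 = Sat(E[(q & a) U ~q]) = {m1, m3, m4, m5, m6, m7}, add states in Sat(a) with every successor in Z. Already a fixed point.
Sat(A[a U E[(q & a) U ~q]]) = {m1, m3, m4, m5, m6, m7}
|Sat(A[a U E[(q & a) U ~q]])| = |{m1, m3, m4, m5, m6, m7}| = 6.

6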